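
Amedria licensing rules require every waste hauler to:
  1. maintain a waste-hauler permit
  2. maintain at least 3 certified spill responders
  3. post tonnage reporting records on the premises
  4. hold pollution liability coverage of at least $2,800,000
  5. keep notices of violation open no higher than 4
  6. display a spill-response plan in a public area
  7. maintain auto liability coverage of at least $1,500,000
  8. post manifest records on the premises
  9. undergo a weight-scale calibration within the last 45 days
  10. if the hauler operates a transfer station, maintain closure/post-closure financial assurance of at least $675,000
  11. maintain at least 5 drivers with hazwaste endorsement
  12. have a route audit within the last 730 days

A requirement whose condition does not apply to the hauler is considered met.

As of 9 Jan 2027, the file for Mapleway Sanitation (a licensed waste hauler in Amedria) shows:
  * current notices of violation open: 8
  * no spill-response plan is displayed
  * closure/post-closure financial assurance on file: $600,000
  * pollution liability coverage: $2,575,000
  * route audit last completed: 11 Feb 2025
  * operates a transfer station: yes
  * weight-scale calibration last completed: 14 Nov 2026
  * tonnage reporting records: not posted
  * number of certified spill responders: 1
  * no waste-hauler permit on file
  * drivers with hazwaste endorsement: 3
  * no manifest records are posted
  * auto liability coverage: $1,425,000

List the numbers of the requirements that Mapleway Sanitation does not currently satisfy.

1, 2, 3, 4, 5, 6, 7, 8, 9, 10, 11

1. waste-hauler permit absent → not met
2. certified spill responders 1 < 3 → not met
3. tonnage reporting records absent → not met
4. pollution liability coverage $2,575,000 < $2,800,000 → not met
5. notices of violation open 8 > 4 → not met
6. spill-response plan absent → not met
7. auto liability coverage $1,425,000 < $1,500,000 → not met
8. manifest records absent → not met
9. weight-scale calibration 56 days ago vs limit 45 → not met
10. condition 'operates a transfer station' holds; closure/post-closure financial assurance $600,000 < $675,000 → not met
11. drivers with hazwaste endorsement 3 < 5 → not met
12. route audit 697 days ago vs limit 730 → met
Not met: 1, 2, 3, 4, 5, 6, 7, 8, 9, 10, 11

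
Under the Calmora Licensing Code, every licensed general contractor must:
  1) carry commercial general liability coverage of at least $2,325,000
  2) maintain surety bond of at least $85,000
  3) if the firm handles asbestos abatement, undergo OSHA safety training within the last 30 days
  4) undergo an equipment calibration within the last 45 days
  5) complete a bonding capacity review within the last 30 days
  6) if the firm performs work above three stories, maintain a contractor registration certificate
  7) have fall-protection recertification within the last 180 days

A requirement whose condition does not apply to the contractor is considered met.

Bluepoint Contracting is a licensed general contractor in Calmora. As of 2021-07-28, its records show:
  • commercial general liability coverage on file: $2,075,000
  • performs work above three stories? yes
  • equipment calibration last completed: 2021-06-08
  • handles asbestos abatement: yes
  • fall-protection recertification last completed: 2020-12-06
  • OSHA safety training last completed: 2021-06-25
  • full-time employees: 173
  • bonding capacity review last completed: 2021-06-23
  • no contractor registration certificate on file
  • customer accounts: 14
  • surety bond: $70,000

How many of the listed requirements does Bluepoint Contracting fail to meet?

1. commercial general liability coverage $2,075,000 < $2,325,000 → not met
2. surety bond $70,000 < $85,000 → not met
3. condition 'handles asbestos abatement' holds; OSHA safety training 33 days ago vs limit 30 → not met
4. equipment calibration 50 days ago vs limit 45 → not met
5. bonding capacity review 35 days ago vs limit 30 → not met
6. condition 'performs work above three stories' holds; contractor registration certificate absent → not met
7. fall-protection recertification 234 days ago vs limit 180 → not met
Not met: 7 of 7

7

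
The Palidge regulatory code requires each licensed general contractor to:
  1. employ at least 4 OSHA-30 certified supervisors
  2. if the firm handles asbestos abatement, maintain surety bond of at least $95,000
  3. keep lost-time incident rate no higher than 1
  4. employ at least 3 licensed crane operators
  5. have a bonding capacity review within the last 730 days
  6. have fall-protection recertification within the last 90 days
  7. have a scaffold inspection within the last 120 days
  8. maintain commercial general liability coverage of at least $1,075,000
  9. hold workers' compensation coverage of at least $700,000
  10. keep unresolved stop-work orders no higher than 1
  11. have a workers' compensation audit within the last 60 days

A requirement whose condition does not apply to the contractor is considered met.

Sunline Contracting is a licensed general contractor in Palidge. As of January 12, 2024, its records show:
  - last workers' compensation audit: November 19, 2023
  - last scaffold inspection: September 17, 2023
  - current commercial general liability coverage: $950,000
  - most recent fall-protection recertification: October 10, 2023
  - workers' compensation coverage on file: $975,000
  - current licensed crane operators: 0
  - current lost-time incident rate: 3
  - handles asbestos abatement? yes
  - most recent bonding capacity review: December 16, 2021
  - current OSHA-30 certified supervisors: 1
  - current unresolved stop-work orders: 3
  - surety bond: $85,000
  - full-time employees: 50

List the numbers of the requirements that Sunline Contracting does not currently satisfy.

1. OSHA-30 certified supervisors 1 < 4 → not met
2. condition 'handles asbestos abatement' holds; surety bond $85,000 < $95,000 → not met
3. lost-time incident rate 3 > 1 → not met
4. licensed crane operators 0 < 3 → not met
5. bonding capacity review 757 days ago vs limit 730 → not met
6. fall-protection recertification 94 days ago vs limit 90 → not met
7. scaffold inspection 117 days ago vs limit 120 → met
8. commercial general liability coverage $950,000 < $1,075,000 → not met
9. workers' compensation coverage $975,000 ≥ $700,000 → met
10. unresolved stop-work orders 3 > 1 → not met
11. workers' compensation audit 54 days ago vs limit 60 → met
Not met: 1, 2, 3, 4, 5, 6, 8, 10

1, 2, 3, 4, 5, 6, 8, 10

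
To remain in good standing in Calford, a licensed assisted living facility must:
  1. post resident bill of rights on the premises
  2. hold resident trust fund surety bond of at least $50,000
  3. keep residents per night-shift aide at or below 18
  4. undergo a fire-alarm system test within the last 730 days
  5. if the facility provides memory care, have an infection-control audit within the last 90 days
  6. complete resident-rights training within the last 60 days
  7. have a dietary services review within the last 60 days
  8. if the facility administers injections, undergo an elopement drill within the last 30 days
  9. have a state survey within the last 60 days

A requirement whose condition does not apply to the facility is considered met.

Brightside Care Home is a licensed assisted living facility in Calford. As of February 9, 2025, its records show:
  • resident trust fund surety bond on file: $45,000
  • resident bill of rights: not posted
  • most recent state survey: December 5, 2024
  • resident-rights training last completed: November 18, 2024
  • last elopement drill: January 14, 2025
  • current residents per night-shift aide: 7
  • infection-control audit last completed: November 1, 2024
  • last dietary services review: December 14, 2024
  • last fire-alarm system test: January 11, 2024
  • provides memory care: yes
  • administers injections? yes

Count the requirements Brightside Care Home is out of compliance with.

5

1. resident bill of rights absent → not met
2. resident trust fund surety bond $45,000 < $50,000 → not met
3. residents per night-shift aide 7 ≤ 18 → met
4. fire-alarm system test 395 days ago vs limit 730 → met
5. condition 'provides memory care' holds; infection-control audit 100 days ago vs limit 90 → not met
6. resident-rights training 83 days ago vs limit 60 → not met
7. dietary services review 57 days ago vs limit 60 → met
8. condition 'administers injections' holds; elopement drill 26 days ago vs limit 30 → met
9. state survey 66 days ago vs limit 60 → not met
Not met: 5 of 9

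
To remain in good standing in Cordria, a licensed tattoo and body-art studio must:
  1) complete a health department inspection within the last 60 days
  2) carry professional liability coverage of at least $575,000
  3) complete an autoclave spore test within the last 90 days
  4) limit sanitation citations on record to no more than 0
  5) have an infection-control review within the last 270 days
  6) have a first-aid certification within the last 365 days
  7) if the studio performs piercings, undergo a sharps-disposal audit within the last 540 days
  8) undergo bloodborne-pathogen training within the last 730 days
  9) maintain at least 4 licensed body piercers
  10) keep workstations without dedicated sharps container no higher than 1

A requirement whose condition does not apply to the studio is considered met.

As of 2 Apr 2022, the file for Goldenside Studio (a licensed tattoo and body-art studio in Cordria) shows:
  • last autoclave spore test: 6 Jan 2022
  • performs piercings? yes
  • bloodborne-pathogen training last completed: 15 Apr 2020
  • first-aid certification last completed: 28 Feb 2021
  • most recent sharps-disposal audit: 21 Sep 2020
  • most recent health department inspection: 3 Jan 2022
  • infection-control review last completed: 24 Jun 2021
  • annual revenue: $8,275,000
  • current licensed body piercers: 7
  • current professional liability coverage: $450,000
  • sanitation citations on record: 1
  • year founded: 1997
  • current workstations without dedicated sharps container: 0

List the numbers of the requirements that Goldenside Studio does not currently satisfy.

1, 2, 4, 5, 6, 7

1. health department inspection 89 days ago vs limit 60 → not met
2. professional liability coverage $450,000 < $575,000 → not met
3. autoclave spore test 86 days ago vs limit 90 → met
4. sanitation citations on record 1 > 0 → not met
5. infection-control review 282 days ago vs limit 270 → not met
6. first-aid certification 398 days ago vs limit 365 → not met
7. condition 'performs piercings' holds; sharps-disposal audit 558 days ago vs limit 540 → not met
8. bloodborne-pathogen training 717 days ago vs limit 730 → met
9. licensed body piercers 7 ≥ 4 → met
10. workstations without dedicated sharps container 0 ≤ 1 → met
Not met: 1, 2, 4, 5, 6, 7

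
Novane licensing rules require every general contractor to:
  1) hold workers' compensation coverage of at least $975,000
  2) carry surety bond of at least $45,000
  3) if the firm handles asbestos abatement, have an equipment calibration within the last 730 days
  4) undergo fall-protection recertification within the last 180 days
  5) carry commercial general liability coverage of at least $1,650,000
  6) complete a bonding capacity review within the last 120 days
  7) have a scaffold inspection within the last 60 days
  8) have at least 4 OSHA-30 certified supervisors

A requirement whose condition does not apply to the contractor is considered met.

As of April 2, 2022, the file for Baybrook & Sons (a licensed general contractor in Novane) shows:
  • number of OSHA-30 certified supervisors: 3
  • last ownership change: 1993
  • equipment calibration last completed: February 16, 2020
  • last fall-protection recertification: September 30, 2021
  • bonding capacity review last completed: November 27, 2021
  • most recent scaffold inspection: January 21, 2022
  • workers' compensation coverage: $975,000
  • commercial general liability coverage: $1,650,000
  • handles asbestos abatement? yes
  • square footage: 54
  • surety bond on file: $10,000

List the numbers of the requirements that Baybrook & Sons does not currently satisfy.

2, 3, 4, 6, 7, 8

1. workers' compensation coverage $975,000 ≥ $975,000 → met
2. surety bond $10,000 < $45,000 → not met
3. condition 'handles asbestos abatement' holds; equipment calibration 776 days ago vs limit 730 → not met
4. fall-protection recertification 184 days ago vs limit 180 → not met
5. commercial general liability coverage $1,650,000 ≥ $1,650,000 → met
6. bonding capacity review 126 days ago vs limit 120 → not met
7. scaffold inspection 71 days ago vs limit 60 → not met
8. OSHA-30 certified supervisors 3 < 4 → not met
Not met: 2, 3, 4, 6, 7, 8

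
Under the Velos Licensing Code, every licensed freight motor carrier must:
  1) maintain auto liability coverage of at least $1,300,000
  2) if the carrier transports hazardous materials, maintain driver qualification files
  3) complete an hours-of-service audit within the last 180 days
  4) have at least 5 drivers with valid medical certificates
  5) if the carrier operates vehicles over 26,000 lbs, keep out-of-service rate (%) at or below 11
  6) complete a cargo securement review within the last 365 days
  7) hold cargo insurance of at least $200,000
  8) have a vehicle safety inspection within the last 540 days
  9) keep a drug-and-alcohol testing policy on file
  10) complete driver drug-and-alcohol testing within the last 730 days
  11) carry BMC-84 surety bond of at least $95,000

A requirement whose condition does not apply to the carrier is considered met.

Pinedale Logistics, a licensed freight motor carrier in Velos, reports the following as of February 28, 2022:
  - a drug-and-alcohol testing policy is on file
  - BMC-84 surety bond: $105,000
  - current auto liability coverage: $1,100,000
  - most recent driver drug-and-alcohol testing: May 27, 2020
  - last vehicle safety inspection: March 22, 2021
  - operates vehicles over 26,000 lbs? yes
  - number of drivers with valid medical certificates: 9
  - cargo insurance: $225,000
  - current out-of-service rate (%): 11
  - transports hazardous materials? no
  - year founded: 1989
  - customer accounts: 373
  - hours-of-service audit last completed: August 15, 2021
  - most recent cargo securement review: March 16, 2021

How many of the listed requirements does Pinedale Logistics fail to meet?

1. auto liability coverage $1,100,000 < $1,300,000 → not met
2. condition 'transports hazardous materials' does not hold → requirement n/a → met
3. hours-of-service audit 197 days ago vs limit 180 → not met
4. drivers with valid medical certificates 9 ≥ 5 → met
5. condition 'operates vehicles over 26,000 lbs' holds; out-of-service rate (%) 11 ≤ 11 → met
6. cargo securement review 349 days ago vs limit 365 → met
7. cargo insurance $225,000 ≥ $200,000 → met
8. vehicle safety inspection 343 days ago vs limit 540 → met
9. drug-and-alcohol testing policy present → met
10. driver drug-and-alcohol testing 642 days ago vs limit 730 → met
11. BMC-84 surety bond $105,000 ≥ $95,000 → met
Not met: 2 of 11

2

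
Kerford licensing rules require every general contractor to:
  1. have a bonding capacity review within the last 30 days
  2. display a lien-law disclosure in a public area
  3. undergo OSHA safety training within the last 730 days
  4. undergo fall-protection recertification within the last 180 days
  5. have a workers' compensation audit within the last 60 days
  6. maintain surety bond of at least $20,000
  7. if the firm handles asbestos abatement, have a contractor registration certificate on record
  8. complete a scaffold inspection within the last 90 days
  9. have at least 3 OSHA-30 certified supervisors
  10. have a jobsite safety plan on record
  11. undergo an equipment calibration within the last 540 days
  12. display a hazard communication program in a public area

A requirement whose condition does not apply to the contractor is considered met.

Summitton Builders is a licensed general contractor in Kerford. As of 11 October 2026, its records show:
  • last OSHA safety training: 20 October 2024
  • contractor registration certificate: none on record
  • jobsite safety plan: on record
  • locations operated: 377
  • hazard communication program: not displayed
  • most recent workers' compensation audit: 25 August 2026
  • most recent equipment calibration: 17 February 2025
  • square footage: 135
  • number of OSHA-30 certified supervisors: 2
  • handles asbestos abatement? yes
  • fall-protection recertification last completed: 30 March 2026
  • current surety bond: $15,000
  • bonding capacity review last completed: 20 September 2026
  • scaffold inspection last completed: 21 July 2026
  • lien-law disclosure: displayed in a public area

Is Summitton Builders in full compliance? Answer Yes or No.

No

1. bonding capacity review 21 days ago vs limit 30 → met
2. lien-law disclosure present → met
3. OSHA safety training 721 days ago vs limit 730 → met
4. fall-protection recertification 195 days ago vs limit 180 → not met
5. workers' compensation audit 47 days ago vs limit 60 → met
6. surety bond $15,000 < $20,000 → not met
7. condition 'handles asbestos abatement' holds; contractor registration certificate absent → not met
8. scaffold inspection 82 days ago vs limit 90 → met
9. OSHA-30 certified supervisors 2 < 3 → not met
10. jobsite safety plan present → met
11. equipment calibration 601 days ago vs limit 540 → not met
12. hazard communication program absent → not met
Not met: 4, 6, 7, 9, 11, 12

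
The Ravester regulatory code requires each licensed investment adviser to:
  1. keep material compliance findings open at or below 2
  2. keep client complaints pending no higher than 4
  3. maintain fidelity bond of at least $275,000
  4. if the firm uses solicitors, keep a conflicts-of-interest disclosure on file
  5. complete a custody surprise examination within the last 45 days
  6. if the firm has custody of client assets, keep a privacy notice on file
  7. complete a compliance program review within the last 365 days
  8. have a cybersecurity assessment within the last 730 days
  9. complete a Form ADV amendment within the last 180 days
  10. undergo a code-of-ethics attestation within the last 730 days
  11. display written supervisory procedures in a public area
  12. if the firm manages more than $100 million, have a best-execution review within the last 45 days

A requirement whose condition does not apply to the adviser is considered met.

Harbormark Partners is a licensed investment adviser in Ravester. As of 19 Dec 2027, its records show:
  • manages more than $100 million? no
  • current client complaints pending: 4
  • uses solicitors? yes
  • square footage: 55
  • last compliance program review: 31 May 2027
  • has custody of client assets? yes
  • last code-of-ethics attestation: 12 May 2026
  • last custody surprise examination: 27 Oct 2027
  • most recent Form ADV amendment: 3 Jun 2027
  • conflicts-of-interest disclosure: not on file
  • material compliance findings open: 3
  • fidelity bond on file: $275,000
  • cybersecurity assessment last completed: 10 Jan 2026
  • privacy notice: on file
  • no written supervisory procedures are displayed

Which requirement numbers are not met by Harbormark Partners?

1. material compliance findings open 3 > 2 → not met
2. client complaints pending 4 ≤ 4 → met
3. fidelity bond $275,000 ≥ $275,000 → met
4. condition 'uses solicitors' holds; conflicts-of-interest disclosure absent → not met
5. custody surprise examination 53 days ago vs limit 45 → not met
6. condition 'has custody of client assets' holds; privacy notice present → met
7. compliance program review 202 days ago vs limit 365 → met
8. cybersecurity assessment 708 days ago vs limit 730 → met
9. Form ADV amendment 199 days ago vs limit 180 → not met
10. code-of-ethics attestation 586 days ago vs limit 730 → met
11. written supervisory procedures absent → not met
12. condition 'manages more than $100 million' does not hold → requirement n/a → met
Not met: 1, 4, 5, 9, 11

1, 4, 5, 9, 11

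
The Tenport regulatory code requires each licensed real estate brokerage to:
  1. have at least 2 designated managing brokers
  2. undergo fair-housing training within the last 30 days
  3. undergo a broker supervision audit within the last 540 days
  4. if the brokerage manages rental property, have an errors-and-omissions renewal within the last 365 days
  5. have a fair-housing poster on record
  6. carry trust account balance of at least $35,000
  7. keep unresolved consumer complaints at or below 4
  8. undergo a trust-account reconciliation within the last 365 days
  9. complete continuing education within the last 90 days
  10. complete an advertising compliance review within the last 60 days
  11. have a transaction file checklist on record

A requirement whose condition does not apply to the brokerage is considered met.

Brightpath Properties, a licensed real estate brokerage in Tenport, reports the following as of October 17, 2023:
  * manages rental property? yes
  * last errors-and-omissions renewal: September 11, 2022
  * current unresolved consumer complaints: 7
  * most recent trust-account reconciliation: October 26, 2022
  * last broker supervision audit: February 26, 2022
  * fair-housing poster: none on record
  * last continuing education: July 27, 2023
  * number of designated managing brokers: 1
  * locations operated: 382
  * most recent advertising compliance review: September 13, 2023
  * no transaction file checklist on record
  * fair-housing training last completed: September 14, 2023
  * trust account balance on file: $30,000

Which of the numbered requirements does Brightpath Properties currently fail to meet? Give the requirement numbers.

1, 2, 3, 4, 5, 6, 7, 11

1. designated managing brokers 1 < 2 → not met
2. fair-housing training 33 days ago vs limit 30 → not met
3. broker supervision audit 598 days ago vs limit 540 → not met
4. condition 'manages rental property' holds; errors-and-omissions renewal 401 days ago vs limit 365 → not met
5. fair-housing poster absent → not met
6. trust account balance $30,000 < $35,000 → not met
7. unresolved consumer complaints 7 > 4 → not met
8. trust-account reconciliation 356 days ago vs limit 365 → met
9. continuing education 82 days ago vs limit 90 → met
10. advertising compliance review 34 days ago vs limit 60 → met
11. transaction file checklist absent → not met
Not met: 1, 2, 3, 4, 5, 6, 7, 11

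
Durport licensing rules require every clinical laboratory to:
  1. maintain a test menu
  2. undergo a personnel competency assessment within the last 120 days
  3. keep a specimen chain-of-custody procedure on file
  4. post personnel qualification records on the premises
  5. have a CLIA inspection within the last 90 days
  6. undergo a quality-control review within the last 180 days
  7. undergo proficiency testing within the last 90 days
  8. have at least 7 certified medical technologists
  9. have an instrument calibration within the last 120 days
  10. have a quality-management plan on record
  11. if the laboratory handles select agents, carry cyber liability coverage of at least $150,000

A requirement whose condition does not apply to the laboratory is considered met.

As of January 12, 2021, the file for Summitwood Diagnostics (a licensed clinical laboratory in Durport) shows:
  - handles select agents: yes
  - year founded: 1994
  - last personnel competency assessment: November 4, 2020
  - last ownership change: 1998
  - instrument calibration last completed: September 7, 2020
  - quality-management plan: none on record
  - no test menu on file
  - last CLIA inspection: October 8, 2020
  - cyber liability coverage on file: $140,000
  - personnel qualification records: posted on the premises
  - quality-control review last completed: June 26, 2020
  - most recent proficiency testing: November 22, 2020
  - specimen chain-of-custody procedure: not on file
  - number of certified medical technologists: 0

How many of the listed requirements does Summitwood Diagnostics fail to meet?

8

1. test menu absent → not met
2. personnel competency assessment 69 days ago vs limit 120 → met
3. specimen chain-of-custody procedure absent → not met
4. personnel qualification records present → met
5. CLIA inspection 96 days ago vs limit 90 → not met
6. quality-control review 200 days ago vs limit 180 → not met
7. proficiency testing 51 days ago vs limit 90 → met
8. certified medical technologists 0 < 7 → not met
9. instrument calibration 127 days ago vs limit 120 → not met
10. quality-management plan absent → not met
11. condition 'handles select agents' holds; cyber liability coverage $140,000 < $150,000 → not met
Not met: 8 of 11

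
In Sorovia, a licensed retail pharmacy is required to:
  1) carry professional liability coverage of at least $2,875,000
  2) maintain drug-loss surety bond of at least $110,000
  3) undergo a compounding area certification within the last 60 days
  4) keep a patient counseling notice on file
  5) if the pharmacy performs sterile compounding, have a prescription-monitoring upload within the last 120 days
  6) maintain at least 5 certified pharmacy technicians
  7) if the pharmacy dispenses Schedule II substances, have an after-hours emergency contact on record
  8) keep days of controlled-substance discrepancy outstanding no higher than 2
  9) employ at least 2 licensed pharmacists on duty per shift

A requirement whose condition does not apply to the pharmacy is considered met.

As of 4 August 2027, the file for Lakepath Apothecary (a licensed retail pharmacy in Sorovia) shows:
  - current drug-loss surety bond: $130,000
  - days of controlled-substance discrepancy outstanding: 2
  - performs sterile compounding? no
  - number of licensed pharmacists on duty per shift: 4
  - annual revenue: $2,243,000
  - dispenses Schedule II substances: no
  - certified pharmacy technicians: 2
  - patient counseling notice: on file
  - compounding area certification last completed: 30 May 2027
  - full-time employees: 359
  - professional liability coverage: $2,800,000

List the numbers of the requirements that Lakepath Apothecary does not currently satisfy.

1. professional liability coverage $2,800,000 < $2,875,000 → not met
2. drug-loss surety bond $130,000 ≥ $110,000 → met
3. compounding area certification 66 days ago vs limit 60 → not met
4. patient counseling notice present → met
5. condition 'performs sterile compounding' does not hold → requirement n/a → met
6. certified pharmacy technicians 2 < 5 → not met
7. condition 'dispenses Schedule II substances' does not hold → requirement n/a → met
8. days of controlled-substance discrepancy outstanding 2 ≤ 2 → met
9. licensed pharmacists on duty per shift 4 ≥ 2 → met
Not met: 1, 3, 6

1, 3, 6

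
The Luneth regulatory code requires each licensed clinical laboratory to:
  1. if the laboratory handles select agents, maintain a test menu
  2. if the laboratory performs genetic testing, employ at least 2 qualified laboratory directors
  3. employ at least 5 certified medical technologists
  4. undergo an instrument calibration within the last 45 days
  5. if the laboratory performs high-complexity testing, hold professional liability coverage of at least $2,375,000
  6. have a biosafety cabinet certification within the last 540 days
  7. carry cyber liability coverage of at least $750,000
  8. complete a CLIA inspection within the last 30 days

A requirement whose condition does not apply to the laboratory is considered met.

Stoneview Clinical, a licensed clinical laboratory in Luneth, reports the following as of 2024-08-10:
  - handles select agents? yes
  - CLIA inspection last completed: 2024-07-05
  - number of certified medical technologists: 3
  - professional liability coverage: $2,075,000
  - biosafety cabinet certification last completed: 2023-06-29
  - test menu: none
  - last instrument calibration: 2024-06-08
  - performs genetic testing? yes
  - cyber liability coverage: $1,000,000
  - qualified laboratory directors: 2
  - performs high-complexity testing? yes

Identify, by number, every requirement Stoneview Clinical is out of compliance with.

1, 3, 4, 5, 8

1. condition 'handles select agents' holds; test menu absent → not met
2. condition 'performs genetic testing' holds; qualified laboratory directors 2 ≥ 2 → met
3. certified medical technologists 3 < 5 → not met
4. instrument calibration 63 days ago vs limit 45 → not met
5. condition 'performs high-complexity testing' holds; professional liability coverage $2,075,000 < $2,375,000 → not met
6. biosafety cabinet certification 408 days ago vs limit 540 → met
7. cyber liability coverage $1,000,000 ≥ $750,000 → met
8. CLIA inspection 36 days ago vs limit 30 → not met
Not met: 1, 3, 4, 5, 8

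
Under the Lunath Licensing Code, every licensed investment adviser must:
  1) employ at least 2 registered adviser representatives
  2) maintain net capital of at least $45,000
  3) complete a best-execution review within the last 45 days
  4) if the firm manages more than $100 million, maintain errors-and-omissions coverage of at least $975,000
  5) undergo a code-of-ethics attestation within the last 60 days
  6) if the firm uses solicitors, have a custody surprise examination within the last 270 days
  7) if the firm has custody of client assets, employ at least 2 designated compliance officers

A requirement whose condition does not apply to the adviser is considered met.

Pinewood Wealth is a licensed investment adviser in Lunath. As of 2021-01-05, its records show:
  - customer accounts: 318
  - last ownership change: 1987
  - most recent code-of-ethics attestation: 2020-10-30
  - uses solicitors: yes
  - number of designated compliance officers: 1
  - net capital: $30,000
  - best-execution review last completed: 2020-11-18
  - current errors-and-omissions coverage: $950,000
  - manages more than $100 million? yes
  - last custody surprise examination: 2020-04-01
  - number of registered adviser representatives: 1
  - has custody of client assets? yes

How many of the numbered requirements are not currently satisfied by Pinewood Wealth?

1. registered adviser representatives 1 < 2 → not met
2. net capital $30,000 < $45,000 → not met
3. best-execution review 48 days ago vs limit 45 → not met
4. condition 'manages more than $100 million' holds; errors-and-omissions coverage $950,000 < $975,000 → not met
5. code-of-ethics attestation 67 days ago vs limit 60 → not met
6. condition 'uses solicitors' holds; custody surprise examination 279 days ago vs limit 270 → not met
7. condition 'has custody of client assets' holds; designated compliance officers 1 < 2 → not met
Not met: 7 of 7

7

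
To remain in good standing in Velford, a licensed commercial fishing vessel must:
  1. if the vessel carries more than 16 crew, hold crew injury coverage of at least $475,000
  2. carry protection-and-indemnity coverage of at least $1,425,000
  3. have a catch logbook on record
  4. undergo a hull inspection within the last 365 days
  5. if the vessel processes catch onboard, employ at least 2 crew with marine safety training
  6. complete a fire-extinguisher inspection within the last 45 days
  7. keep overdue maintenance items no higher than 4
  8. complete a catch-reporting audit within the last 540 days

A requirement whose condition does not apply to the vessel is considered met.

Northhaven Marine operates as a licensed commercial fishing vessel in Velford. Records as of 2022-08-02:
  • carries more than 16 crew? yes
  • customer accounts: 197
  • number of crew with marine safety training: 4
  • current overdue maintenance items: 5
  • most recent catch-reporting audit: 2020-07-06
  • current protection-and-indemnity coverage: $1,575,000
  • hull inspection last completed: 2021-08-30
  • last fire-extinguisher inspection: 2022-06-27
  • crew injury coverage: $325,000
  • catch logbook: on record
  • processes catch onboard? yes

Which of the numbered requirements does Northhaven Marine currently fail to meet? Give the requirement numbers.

1, 7, 8

1. condition 'carries more than 16 crew' holds; crew injury coverage $325,000 < $475,000 → not met
2. protection-and-indemnity coverage $1,575,000 ≥ $1,425,000 → met
3. catch logbook present → met
4. hull inspection 337 days ago vs limit 365 → met
5. condition 'processes catch onboard' holds; crew with marine safety training 4 ≥ 2 → met
6. fire-extinguisher inspection 36 days ago vs limit 45 → met
7. overdue maintenance items 5 > 4 → not met
8. catch-reporting audit 757 days ago vs limit 540 → not met
Not met: 1, 7, 8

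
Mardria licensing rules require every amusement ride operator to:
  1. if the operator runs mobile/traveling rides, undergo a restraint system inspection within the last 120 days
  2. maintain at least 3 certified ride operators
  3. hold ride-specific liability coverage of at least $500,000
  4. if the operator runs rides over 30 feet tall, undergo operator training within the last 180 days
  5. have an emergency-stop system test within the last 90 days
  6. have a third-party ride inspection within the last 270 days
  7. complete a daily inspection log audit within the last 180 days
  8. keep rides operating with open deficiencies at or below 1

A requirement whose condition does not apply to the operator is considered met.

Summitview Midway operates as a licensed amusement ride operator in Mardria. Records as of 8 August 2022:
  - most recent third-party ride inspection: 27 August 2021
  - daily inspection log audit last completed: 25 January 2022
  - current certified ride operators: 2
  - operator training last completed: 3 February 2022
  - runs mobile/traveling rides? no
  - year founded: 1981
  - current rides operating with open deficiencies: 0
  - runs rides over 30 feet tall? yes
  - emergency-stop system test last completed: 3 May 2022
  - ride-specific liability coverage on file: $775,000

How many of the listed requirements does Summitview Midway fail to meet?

5

1. condition 'runs mobile/traveling rides' does not hold → requirement n/a → met
2. certified ride operators 2 < 3 → not met
3. ride-specific liability coverage $775,000 ≥ $500,000 → met
4. condition 'runs rides over 30 feet tall' holds; operator training 186 days ago vs limit 180 → not met
5. emergency-stop system test 97 days ago vs limit 90 → not met
6. third-party ride inspection 346 days ago vs limit 270 → not met
7. daily inspection log audit 195 days ago vs limit 180 → not met
8. rides operating with open deficiencies 0 ≤ 1 → met
Not met: 5 of 8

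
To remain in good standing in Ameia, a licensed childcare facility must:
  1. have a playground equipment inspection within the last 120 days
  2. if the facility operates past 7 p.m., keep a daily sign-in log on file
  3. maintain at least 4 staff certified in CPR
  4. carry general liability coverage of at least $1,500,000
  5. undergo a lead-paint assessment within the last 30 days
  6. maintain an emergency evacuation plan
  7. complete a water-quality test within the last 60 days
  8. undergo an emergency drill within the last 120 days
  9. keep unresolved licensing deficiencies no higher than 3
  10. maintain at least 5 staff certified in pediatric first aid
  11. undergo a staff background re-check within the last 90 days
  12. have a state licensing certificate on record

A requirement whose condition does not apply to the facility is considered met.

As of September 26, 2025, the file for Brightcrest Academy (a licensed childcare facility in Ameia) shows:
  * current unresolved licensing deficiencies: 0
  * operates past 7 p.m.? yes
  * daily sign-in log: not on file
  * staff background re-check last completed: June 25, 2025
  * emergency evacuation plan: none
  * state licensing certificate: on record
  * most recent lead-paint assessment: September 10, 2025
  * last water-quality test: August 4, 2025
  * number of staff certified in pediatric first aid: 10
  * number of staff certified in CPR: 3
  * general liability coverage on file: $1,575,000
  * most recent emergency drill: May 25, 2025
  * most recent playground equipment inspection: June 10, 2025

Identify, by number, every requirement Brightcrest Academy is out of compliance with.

1. playground equipment inspection 108 days ago vs limit 120 → met
2. condition 'operates past 7 p.m.' holds; daily sign-in log absent → not met
3. staff certified in CPR 3 < 4 → not met
4. general liability coverage $1,575,000 ≥ $1,500,000 → met
5. lead-paint assessment 16 days ago vs limit 30 → met
6. emergency evacuation plan absent → not met
7. water-quality test 53 days ago vs limit 60 → met
8. emergency drill 124 days ago vs limit 120 → not met
9. unresolved licensing deficiencies 0 ≤ 3 → met
10. staff certified in pediatric first aid 10 ≥ 5 → met
11. staff background re-check 93 days ago vs limit 90 → not met
12. state licensing certificate present → met
Not met: 2, 3, 6, 8, 11

2, 3, 6, 8, 11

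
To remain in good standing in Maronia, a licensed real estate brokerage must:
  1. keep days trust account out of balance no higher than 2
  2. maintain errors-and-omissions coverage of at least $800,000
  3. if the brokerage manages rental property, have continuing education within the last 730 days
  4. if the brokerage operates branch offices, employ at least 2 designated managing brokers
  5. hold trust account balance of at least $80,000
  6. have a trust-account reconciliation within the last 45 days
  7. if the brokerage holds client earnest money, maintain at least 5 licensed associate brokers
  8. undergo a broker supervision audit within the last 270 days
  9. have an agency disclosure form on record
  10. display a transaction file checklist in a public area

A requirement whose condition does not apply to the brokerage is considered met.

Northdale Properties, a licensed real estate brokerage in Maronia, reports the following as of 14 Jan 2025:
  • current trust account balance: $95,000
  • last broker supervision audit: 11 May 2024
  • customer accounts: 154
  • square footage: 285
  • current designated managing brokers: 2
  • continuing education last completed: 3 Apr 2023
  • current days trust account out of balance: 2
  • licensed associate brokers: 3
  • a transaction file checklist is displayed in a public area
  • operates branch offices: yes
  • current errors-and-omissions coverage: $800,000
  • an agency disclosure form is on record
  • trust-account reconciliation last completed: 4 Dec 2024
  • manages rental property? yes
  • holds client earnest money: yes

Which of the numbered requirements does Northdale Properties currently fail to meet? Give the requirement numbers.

1. days trust account out of balance 2 ≤ 2 → met
2. errors-and-omissions coverage $800,000 ≥ $800,000 → met
3. condition 'manages rental property' holds; continuing education 652 days ago vs limit 730 → met
4. condition 'operates branch offices' holds; designated managing brokers 2 ≥ 2 → met
5. trust account balance $95,000 ≥ $80,000 → met
6. trust-account reconciliation 41 days ago vs limit 45 → met
7. condition 'holds client earnest money' holds; licensed associate brokers 3 < 5 → not met
8. broker supervision audit 248 days ago vs limit 270 → met
9. agency disclosure form present → met
10. transaction file checklist present → met
Not met: 7

7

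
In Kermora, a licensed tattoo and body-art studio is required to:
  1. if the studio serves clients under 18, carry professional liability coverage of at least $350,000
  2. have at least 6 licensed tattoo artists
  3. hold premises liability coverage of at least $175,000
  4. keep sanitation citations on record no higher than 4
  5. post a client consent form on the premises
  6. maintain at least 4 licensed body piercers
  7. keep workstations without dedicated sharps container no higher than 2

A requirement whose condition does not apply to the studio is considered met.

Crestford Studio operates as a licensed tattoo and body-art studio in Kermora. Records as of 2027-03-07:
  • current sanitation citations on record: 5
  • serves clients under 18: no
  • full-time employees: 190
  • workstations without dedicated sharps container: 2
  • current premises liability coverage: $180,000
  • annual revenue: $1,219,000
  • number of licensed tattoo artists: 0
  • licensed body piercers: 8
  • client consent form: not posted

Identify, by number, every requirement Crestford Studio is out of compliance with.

2, 4, 5

1. condition 'serves clients under 18' does not hold → requirement n/a → met
2. licensed tattoo artists 0 < 6 → not met
3. premises liability coverage $180,000 ≥ $175,000 → met
4. sanitation citations on record 5 > 4 → not met
5. client consent form absent → not met
6. licensed body piercers 8 ≥ 4 → met
7. workstations without dedicated sharps container 2 ≤ 2 → met
Not met: 2, 4, 5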